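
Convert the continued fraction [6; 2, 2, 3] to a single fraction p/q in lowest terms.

109/17

Using pₖ = aₖpₖ₋₁ + pₖ₋₂ and qₖ = aₖqₖ₋₁ + qₖ₋₂:
  k=0: a=6, p=6, q=1
  k=1: a=2, p=13, q=2
  k=2: a=2, p=32, q=5
  k=3: a=3, p=109, q=17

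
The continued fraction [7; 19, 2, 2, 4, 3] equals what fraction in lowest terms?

Using pₖ = aₖpₖ₋₁ + pₖ₋₂ and qₖ = aₖqₖ₋₁ + qₖ₋₂:
  k=0: a=7, p=7, q=1
  k=1: a=19, p=134, q=19
  k=2: a=2, p=275, q=39
  k=3: a=2, p=684, q=97
  k=4: a=4, p=3011, q=427
  k=5: a=3, p=9717, q=1378

9717/1378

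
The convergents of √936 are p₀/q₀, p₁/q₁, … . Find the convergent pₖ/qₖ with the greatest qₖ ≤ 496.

5201/170

√936 = [30; 1, 1, 2, 6, 2, 1, 1, 60, …] (period length 8).
Convergents:
  p_0/q_0 = 30/1
  p_1/q_1 = 31/1
  p_2/q_2 = 61/2
  p_3/q_3 = 153/5
  p_4/q_4 = 979/32
  p_5/q_5 = 2111/69
  p_6/q_6 = 3090/101
  p_7/q_7 = 5201/170
  p_8/q_8 = 315150/10301
q_7 = 170 ≤ 496 < 10301 = q_8, so the answer is 5201/170.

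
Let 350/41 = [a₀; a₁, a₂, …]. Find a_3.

6

350 = 8·41 + 22   →  a_0 = 8
41 = 1·22 + 19   →  a_1 = 1
22 = 1·19 + 3   →  a_2 = 1
19 = 6·3 + 1   →  a_3 = 6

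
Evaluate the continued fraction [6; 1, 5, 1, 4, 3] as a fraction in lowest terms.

747/109

Fold from the inside: start with 3/1.
  4 + 1/3 = 13/3
  1 + 3/13 = 16/13
  5 + 13/16 = 93/16
  1 + 16/93 = 109/93
  6 + 93/109 = 747/109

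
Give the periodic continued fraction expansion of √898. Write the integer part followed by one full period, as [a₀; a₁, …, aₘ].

[29; 1, 28, 1, 58]

a₀ = ⌊√898⌋ = 29.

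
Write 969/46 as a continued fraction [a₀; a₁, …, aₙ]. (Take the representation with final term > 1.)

[21; 15, 3]

969 = 21×46 + 3
46 = 15×3 + 1
3 = 3×1 + 0  (stop)
So 969/46 = [21; 15, 3].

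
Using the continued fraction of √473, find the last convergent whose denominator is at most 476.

√473 = [21; 1, 2, 1, 42, …] (period length 4).
Convergents:
  p_0/q_0 = 21/1
  p_1/q_1 = 22/1
  p_2/q_2 = 65/3
  p_3/q_3 = 87/4
  p_4/q_4 = 3719/171
  p_5/q_5 = 3806/175
  p_6/q_6 = 11331/521
q_5 = 175 ≤ 476 < 521 = q_6, so the answer is 3806/175.

3806/175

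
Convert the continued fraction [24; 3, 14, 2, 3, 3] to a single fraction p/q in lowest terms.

24788/1019

Using pₖ = aₖpₖ₋₁ + pₖ₋₂ and qₖ = aₖqₖ₋₁ + qₖ₋₂:
  k=0: a=24, p=24, q=1
  k=1: a=3, p=73, q=3
  k=2: a=14, p=1046, q=43
  k=3: a=2, p=2165, q=89
  k=4: a=3, p=7541, q=310
  k=5: a=3, p=24788, q=1019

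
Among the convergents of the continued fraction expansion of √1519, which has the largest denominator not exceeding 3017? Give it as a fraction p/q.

117001/3002

√1519 = [38; 1, 37, 1, 76, …] (period length 4).
Convergents:
  p_0/q_0 = 38/1
  p_1/q_1 = 39/1
  p_2/q_2 = 1481/38
  p_3/q_3 = 1520/39
  p_4/q_4 = 117001/3002
  p_5/q_5 = 118521/3041
q_4 = 3002 ≤ 3017 < 3041 = q_5, so the answer is 117001/3002.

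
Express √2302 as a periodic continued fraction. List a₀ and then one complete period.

[47; 1, 46, 1, 94]

a₀ = ⌊√2302⌋ = 47.
With m₀=0, d₀=1 and mₖ₊₁ = dₖaₖ − mₖ, dₖ₊₁ = (n − mₖ₊₁²)/dₖ, aₖ₊₁ = ⌊(a₀+mₖ₊₁)/dₖ₊₁⌋:
  k=1: m=47, d=93, a=1
  k=2: m=46, d=2, a=46
  k=3: m=46, d=93, a=1
  k=4: m=47, d=1, a=94
d=1 and a=2a₀=94 at k=4, so the next step gives (m, d) = (47, 93) again — its k=1 value — and the period has length 4.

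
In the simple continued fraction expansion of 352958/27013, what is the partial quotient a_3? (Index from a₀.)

19

352958 = 13·27013 + 1789   →  a_0 = 13
27013 = 15·1789 + 178   →  a_1 = 15
1789 = 10·178 + 9   →  a_2 = 10
178 = 19·9 + 7   →  a_3 = 19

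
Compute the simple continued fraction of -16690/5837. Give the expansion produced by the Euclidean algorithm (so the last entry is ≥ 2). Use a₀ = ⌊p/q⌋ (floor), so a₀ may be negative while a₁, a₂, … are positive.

[-3; 7, 9, 8, 5, 2]

-16690 = -3*5837 + 821
5837 = 7*821 + 90
821 = 9*90 + 11
90 = 8*11 + 2
11 = 5*2 + 1
2 = 2*1 + 0  (stop)
So -16690/5837 = [-3; 7, 9, 8, 5, 2].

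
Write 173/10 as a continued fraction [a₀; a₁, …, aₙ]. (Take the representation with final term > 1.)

[17; 3, 3]

173 = 17·10 + 3
10 = 3·3 + 1
3 = 3·1 + 0  (stop)
So 173/10 = [17; 3, 3].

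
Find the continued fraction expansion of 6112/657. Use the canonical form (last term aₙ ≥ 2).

[9; 3, 3, 3, 6, 3]

6112 = 9·657 + 199
657 = 3·199 + 60
199 = 3·60 + 19
60 = 3·19 + 3
19 = 6·3 + 1
3 = 3·1 + 0  (stop)
So 6112/657 = [9; 3, 3, 3, 6, 3].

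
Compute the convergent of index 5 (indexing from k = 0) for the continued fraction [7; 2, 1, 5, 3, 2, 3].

919/125

Using pₖ = aₖpₖ₋₁ + pₖ₋₂, qₖ = aₖqₖ₋₁ + qₖ₋₂ (with p₋₁=1, p₋₂=0, q₋₁=0, q₋₂=1):
  k=0: a=7, p=7, q=1
  k=1: a=2, p=15, q=2
  k=2: a=1, p=22, q=3
  k=3: a=5, p=125, q=17
  k=4: a=3, p=397, q=54
  k=5: a=2, p=919, q=125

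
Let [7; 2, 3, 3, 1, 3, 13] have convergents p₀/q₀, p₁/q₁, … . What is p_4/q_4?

223/30

Using pₖ = aₖpₖ₋₁ + pₖ₋₂, qₖ = aₖqₖ₋₁ + qₖ₋₂ (with p₋₁=1, p₋₂=0, q₋₁=0, q₋₂=1):
  k=0: a=7, p=7, q=1
  k=1: a=2, p=15, q=2
  k=2: a=3, p=52, q=7
  k=3: a=3, p=171, q=23
  k=4: a=1, p=223, q=30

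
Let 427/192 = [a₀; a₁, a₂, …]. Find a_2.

2

427 = 2·192 + 43   →  a_0 = 2
192 = 4·43 + 20   →  a_1 = 4
43 = 2·20 + 3   →  a_2 = 2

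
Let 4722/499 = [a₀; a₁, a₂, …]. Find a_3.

4722 = 9·499 + 231   →  a_0 = 9
499 = 2·231 + 37   →  a_1 = 2
231 = 6·37 + 9   →  a_2 = 6
37 = 4·9 + 1   →  a_3 = 4

4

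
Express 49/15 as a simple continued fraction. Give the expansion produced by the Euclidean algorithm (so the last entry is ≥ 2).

[3; 3, 1, 3]

49 = 3×15 + 4
15 = 3×4 + 3
4 = 1×3 + 1
3 = 3×1 + 0  (stop)
So 49/15 = [3; 3, 1, 3].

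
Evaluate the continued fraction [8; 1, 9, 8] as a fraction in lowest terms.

721/81

Fold from the inside: start with 8/1.
  9 + 1/8 = 73/8
  1 + 8/73 = 81/73
  8 + 73/81 = 721/81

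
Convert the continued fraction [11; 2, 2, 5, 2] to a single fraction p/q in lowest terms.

Fold from the inside: start with 2/1.
  5 + 1/2 = 11/2
  2 + 2/11 = 24/11
  2 + 11/24 = 59/24
  11 + 24/59 = 673/59

673/59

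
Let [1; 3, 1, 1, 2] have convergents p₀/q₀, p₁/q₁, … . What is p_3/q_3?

Using pₖ = aₖpₖ₋₁ + pₖ₋₂, qₖ = aₖqₖ₋₁ + qₖ₋₂ (with p₋₁=1, p₋₂=0, q₋₁=0, q₋₂=1):
  k=0: a=1, p=1, q=1
  k=1: a=3, p=4, q=3
  k=2: a=1, p=5, q=4
  k=3: a=1, p=9, q=7

9/7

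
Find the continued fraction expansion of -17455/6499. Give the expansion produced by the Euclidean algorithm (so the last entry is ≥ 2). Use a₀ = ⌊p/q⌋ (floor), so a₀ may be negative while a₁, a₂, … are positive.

-17455 = -3*6499 + 2042
6499 = 3*2042 + 373
2042 = 5*373 + 177
373 = 2*177 + 19
177 = 9*19 + 6
19 = 3*6 + 1
6 = 6*1 + 0  (stop)
So -17455/6499 = [-3; 3, 5, 2, 9, 3, 6].

[-3; 3, 5, 2, 9, 3, 6]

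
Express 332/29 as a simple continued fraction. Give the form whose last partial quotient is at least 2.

332 = 11·29 + 13
29 = 2·13 + 3
13 = 4·3 + 1
3 = 3·1 + 0  (stop)
So 332/29 = [11; 2, 4, 3].

[11; 2, 4, 3]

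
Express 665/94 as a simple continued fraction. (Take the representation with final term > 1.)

665 = 7*94 + 7
94 = 13*7 + 3
7 = 2*3 + 1
3 = 3*1 + 0  (stop)
So 665/94 = [7; 13, 2, 3].

[7; 13, 2, 3]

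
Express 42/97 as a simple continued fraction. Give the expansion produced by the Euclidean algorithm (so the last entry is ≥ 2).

42 = 0*97 + 42
97 = 2*42 + 13
42 = 3*13 + 3
13 = 4*3 + 1
3 = 3*1 + 0  (stop)
So 42/97 = [0; 2, 3, 4, 3].

[0; 2, 3, 4, 3]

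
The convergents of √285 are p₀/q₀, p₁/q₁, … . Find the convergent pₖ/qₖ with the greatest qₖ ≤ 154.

√285 = [16; 1, 7, 2, 7, 1, 32, …] (period length 6).
Convergents:
  p_0/q_0 = 16/1
  p_1/q_1 = 17/1
  p_2/q_2 = 135/8
  p_3/q_3 = 287/17
  p_4/q_4 = 2144/127
  p_5/q_5 = 2431/144
  p_6/q_6 = 79936/4735
q_5 = 144 ≤ 154 < 4735 = q_6, so the answer is 2431/144.

2431/144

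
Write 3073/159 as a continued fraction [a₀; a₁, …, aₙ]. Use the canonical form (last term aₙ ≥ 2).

3073 = 19×159 + 52
159 = 3×52 + 3
52 = 17×3 + 1
3 = 3×1 + 0  (stop)
So 3073/159 = [19; 3, 17, 3].

[19; 3, 17, 3]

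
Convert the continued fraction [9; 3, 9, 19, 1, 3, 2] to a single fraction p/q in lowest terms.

46710/5011

Using pₖ = aₖpₖ₋₁ + pₖ₋₂ and qₖ = aₖqₖ₋₁ + qₖ₋₂:
  k=0: a=9, p=9, q=1
  k=1: a=3, p=28, q=3
  k=2: a=9, p=261, q=28
  k=3: a=19, p=4987, q=535
  k=4: a=1, p=5248, q=563
  k=5: a=3, p=20731, q=2224
  k=6: a=2, p=46710, q=5011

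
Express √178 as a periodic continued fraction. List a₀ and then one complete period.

a₀ = ⌊√178⌋ = 13.
With m₀=0, d₀=1 and mₖ₊₁ = dₖaₖ − mₖ, dₖ₊₁ = (n − mₖ₊₁²)/dₖ, aₖ₊₁ = ⌊(a₀+mₖ₊₁)/dₖ₊₁⌋:
  k=1: m=13, d=9, a=2
  k=2: m=5, d=17, a=1
  k=3: m=12, d=2, a=12
  k=4: m=12, d=17, a=1
  k=5: m=5, d=9, a=2
  k=6: m=13, d=1, a=26
d=1 and a=2a₀=26 at k=6, so the next step gives (m, d) = (13, 9) again — its k=1 value — and the period has length 6.

[13; 2, 1, 12, 1, 2, 26]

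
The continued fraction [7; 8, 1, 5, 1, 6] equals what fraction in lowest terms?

Fold from the inside: start with 6/1.
  1 + 1/6 = 7/6
  5 + 6/7 = 41/7
  1 + 7/41 = 48/41
  8 + 41/48 = 425/48
  7 + 48/425 = 3023/425

3023/425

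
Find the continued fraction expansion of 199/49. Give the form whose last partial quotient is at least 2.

199 = 4×49 + 3
49 = 16×3 + 1
3 = 3×1 + 0  (stop)
So 199/49 = [4; 16, 3].

[4; 16, 3]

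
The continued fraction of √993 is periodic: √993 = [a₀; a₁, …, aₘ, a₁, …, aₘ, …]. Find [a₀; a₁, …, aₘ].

a₀ = ⌊√993⌋ = 31.

[31; 1, 1, 20, 1, 1, 62]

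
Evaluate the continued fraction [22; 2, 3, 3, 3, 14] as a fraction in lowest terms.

Using pₖ = aₖpₖ₋₁ + pₖ₋₂ and qₖ = aₖqₖ₋₁ + qₖ₋₂:
  k=0: a=22, p=22, q=1
  k=1: a=2, p=45, q=2
  k=2: a=3, p=157, q=7
  k=3: a=3, p=516, q=23
  k=4: a=3, p=1705, q=76
  k=5: a=14, p=24386, q=1087

24386/1087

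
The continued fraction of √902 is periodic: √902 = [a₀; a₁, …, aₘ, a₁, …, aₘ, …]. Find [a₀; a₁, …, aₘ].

a₀ = ⌊√902⌋ = 30.

[30; 30, 60]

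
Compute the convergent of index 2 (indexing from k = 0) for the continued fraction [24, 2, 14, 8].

710/29

Using pₖ = aₖpₖ₋₁ + pₖ₋₂, qₖ = aₖqₖ₋₁ + qₖ₋₂ (with p₋₁=1, p₋₂=0, q₋₁=0, q₋₂=1):
  k=0: a=24, p=24, q=1
  k=1: a=2, p=49, q=2
  k=2: a=14, p=710, q=29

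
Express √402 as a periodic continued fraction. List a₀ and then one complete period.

a₀ = ⌊√402⌋ = 20.

[20; 20, 40]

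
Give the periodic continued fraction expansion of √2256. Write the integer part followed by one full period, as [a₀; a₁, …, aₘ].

[47; 2, 94]

a₀ = ⌊√2256⌋ = 47.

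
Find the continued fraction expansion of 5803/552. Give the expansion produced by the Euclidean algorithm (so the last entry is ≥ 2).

[10; 1, 1, 19, 4, 1, 2]

5803 = 10*552 + 283
552 = 1*283 + 269
283 = 1*269 + 14
269 = 19*14 + 3
14 = 4*3 + 2
3 = 1*2 + 1
2 = 2*1 + 0  (stop)
So 5803/552 = [10; 1, 1, 19, 4, 1, 2].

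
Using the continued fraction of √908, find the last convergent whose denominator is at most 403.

√908 = [30; 7, 1, 1, 14, 1, 1, 7, 60, …] (period length 8).
Convergents:
  p_0/q_0 = 30/1
  p_1/q_1 = 211/7
  p_2/q_2 = 241/8
  p_3/q_3 = 452/15
  p_4/q_4 = 6569/218
  p_5/q_5 = 7021/233
  p_6/q_6 = 13590/451
q_5 = 233 ≤ 403 < 451 = q_6, so the answer is 7021/233.

7021/233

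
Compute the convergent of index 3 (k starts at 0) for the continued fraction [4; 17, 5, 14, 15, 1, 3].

Using pₖ = aₖpₖ₋₁ + pₖ₋₂, qₖ = aₖqₖ₋₁ + qₖ₋₂ (with p₋₁=1, p₋₂=0, q₋₁=0, q₋₂=1):
  k=0: a=4, p=4, q=1
  k=1: a=17, p=69, q=17
  k=2: a=5, p=349, q=86
  k=3: a=14, p=4955, q=1221

4955/1221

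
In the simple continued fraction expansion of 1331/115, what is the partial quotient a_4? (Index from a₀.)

1331 = 11·115 + 66   →  a_0 = 11
115 = 1·66 + 49   →  a_1 = 1
66 = 1·49 + 17   →  a_2 = 1
49 = 2·17 + 15   →  a_3 = 2
17 = 1·15 + 2   →  a_4 = 1

1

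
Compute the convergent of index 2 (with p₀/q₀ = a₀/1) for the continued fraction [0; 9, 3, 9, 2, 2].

Using pₖ = aₖpₖ₋₁ + pₖ₋₂, qₖ = aₖqₖ₋₁ + qₖ₋₂ (with p₋₁=1, p₋₂=0, q₋₁=0, q₋₂=1):
  k=0: a=0, p=0, q=1
  k=1: a=9, p=1, q=9
  k=2: a=3, p=3, q=28

3/28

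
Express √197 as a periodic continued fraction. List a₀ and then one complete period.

[14; 28]

a₀ = ⌊√197⌋ = 14.
With m₀=0, d₀=1 and mₖ₊₁ = dₖaₖ − mₖ, dₖ₊₁ = (n − mₖ₊₁²)/dₖ, aₖ₊₁ = ⌊(a₀+mₖ₊₁)/dₖ₊₁⌋:
  k=1: m=14, d=1, a=28
d=1 and a=2a₀=28 at k=1, so the next step gives (m, d) = (14, 1) again — its k=1 value — and the period has length 1.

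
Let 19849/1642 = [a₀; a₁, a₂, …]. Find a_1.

11

19849 = 12·1642 + 145   →  a_0 = 12
1642 = 11·145 + 47   →  a_1 = 11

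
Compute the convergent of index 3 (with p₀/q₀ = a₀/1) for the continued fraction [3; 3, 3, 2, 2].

Using pₖ = aₖpₖ₋₁ + pₖ₋₂, qₖ = aₖqₖ₋₁ + qₖ₋₂ (with p₋₁=1, p₋₂=0, q₋₁=0, q₋₂=1):
  k=0: a=3, p=3, q=1
  k=1: a=3, p=10, q=3
  k=2: a=3, p=33, q=10
  k=3: a=2, p=76, q=23

76/23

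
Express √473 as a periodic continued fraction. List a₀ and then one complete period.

[21; 1, 2, 1, 42]

a₀ = ⌊√473⌋ = 21.
With m₀=0, d₀=1 and mₖ₊₁ = dₖaₖ − mₖ, dₖ₊₁ = (n − mₖ₊₁²)/dₖ, aₖ₊₁ = ⌊(a₀+mₖ₊₁)/dₖ₊₁⌋:
  k=1: m=21, d=32, a=1
  k=2: m=11, d=11, a=2
  k=3: m=11, d=32, a=1
  k=4: m=21, d=1, a=42
d=1 and a=2a₀=42 at k=4, so the next step gives (m, d) = (21, 32) again — its k=1 value — and the period has length 4.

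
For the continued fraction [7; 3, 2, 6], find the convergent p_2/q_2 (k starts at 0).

Using pₖ = aₖpₖ₋₁ + pₖ₋₂, qₖ = aₖqₖ₋₁ + qₖ₋₂ (with p₋₁=1, p₋₂=0, q₋₁=0, q₋₂=1):
  k=0: a=7, p=7, q=1
  k=1: a=3, p=22, q=3
  k=2: a=2, p=51, q=7

51/7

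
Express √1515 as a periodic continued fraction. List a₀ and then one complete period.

a₀ = ⌊√1515⌋ = 38.
With m₀=0, d₀=1 and mₖ₊₁ = dₖaₖ − mₖ, dₖ₊₁ = (n − mₖ₊₁²)/dₖ, aₖ₊₁ = ⌊(a₀+mₖ₊₁)/dₖ₊₁⌋:
  k=1: m=38, d=71, a=1
  k=2: m=33, d=6, a=11
  k=3: m=33, d=71, a=1
  k=4: m=38, d=1, a=76
d=1 and a=2a₀=76 at k=4, so the next step gives (m, d) = (38, 71) again — its k=1 value — and the period has length 4.

[38; 1, 11, 1, 76]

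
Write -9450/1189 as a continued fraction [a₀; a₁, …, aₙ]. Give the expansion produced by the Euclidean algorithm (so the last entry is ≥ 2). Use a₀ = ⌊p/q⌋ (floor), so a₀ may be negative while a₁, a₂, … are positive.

[-8; 19, 5, 1, 1, 1, 3]

-9450 = -8*1189 + 62
1189 = 19*62 + 11
62 = 5*11 + 7
11 = 1*7 + 4
7 = 1*4 + 3
4 = 1*3 + 1
3 = 3*1 + 0  (stop)
So -9450/1189 = [-8; 19, 5, 1, 1, 1, 3].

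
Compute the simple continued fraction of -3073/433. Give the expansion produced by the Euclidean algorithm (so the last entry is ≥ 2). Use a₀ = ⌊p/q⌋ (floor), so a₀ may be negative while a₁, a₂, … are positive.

-3073 = -8*433 + 391
433 = 1*391 + 42
391 = 9*42 + 13
42 = 3*13 + 3
13 = 4*3 + 1
3 = 3*1 + 0  (stop)
So -3073/433 = [-8; 1, 9, 3, 4, 3].

[-8; 1, 9, 3, 4, 3]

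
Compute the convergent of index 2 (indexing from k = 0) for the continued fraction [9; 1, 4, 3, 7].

49/5

Using pₖ = aₖpₖ₋₁ + pₖ₋₂, qₖ = aₖqₖ₋₁ + qₖ₋₂ (with p₋₁=1, p₋₂=0, q₋₁=0, q₋₂=1):
  k=0: a=9, p=9, q=1
  k=1: a=1, p=10, q=1
  k=2: a=4, p=49, q=5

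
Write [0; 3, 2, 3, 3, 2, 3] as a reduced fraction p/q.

182/625

Using pₖ = aₖpₖ₋₁ + pₖ₋₂ and qₖ = aₖqₖ₋₁ + qₖ₋₂:
  k=0: a=0, p=0, q=1
  k=1: a=3, p=1, q=3
  k=2: a=2, p=2, q=7
  k=3: a=3, p=7, q=24
  k=4: a=3, p=23, q=79
  k=5: a=2, p=53, q=182
  k=6: a=3, p=182, q=625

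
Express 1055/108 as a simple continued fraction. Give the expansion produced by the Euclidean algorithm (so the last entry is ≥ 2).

1055 = 9·108 + 83
108 = 1·83 + 25
83 = 3·25 + 8
25 = 3·8 + 1
8 = 8·1 + 0  (stop)
So 1055/108 = [9; 1, 3, 3, 8].

[9; 1, 3, 3, 8]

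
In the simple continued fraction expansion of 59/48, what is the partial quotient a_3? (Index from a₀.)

59 = 1·48 + 11   →  a_0 = 1
48 = 4·11 + 4   →  a_1 = 4
11 = 2·4 + 3   →  a_2 = 2
4 = 1·3 + 1   →  a_3 = 1

1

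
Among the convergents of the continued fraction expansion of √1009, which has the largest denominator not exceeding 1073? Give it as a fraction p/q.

33893/1067

√1009 = [31; 1, 3, 3, 1, 62, …] (period length 5).
Convergents:
  p_0/q_0 = 31/1
  p_1/q_1 = 32/1
  p_2/q_2 = 127/4
  p_3/q_3 = 413/13
  p_4/q_4 = 540/17
  p_5/q_5 = 33893/1067
  p_6/q_6 = 34433/1084
q_5 = 1067 ≤ 1073 < 1084 = q_6, so the answer is 33893/1067.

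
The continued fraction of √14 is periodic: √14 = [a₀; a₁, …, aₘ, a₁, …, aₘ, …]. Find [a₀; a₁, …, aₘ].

[3; 1, 2, 1, 6]

a₀ = ⌊√14⌋ = 3.
With m₀=0, d₀=1 and mₖ₊₁ = dₖaₖ − mₖ, dₖ₊₁ = (n − mₖ₊₁²)/dₖ, aₖ₊₁ = ⌊(a₀+mₖ₊₁)/dₖ₊₁⌋:
  k=1: m=3, d=5, a=1
  k=2: m=2, d=2, a=2
  k=3: m=2, d=5, a=1
  k=4: m=3, d=1, a=6
d=1 and a=2a₀=6 at k=4, so the next step gives (m, d) = (3, 5) again — its k=1 value — and the period has length 4.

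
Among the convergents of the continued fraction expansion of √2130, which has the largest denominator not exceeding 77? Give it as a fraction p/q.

√2130 = [46; 6, 1, 1, 2, 1, 1, 6, 92, …] (period length 8).
Convergents:
  p_0/q_0 = 46/1
  p_1/q_1 = 277/6
  p_2/q_2 = 323/7
  p_3/q_3 = 600/13
  p_4/q_4 = 1523/33
  p_5/q_5 = 2123/46
  p_6/q_6 = 3646/79
q_5 = 46 ≤ 77 < 79 = q_6, so the answer is 2123/46.

2123/46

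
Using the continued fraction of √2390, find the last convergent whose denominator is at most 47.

440/9

√2390 = [48; 1, 7, 1, 8, 1, 7, 1, 96, …] (period length 8).
Convergents:
  p_0/q_0 = 48/1
  p_1/q_1 = 49/1
  p_2/q_2 = 391/8
  p_3/q_3 = 440/9
  p_4/q_4 = 3911/80
q_3 = 9 ≤ 47 < 80 = q_4, so the answer is 440/9.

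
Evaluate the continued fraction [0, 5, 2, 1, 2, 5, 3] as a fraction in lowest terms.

137/736

Using pₖ = aₖpₖ₋₁ + pₖ₋₂ and qₖ = aₖqₖ₋₁ + qₖ₋₂:
  k=0: a=0, p=0, q=1
  k=1: a=5, p=1, q=5
  k=2: a=2, p=2, q=11
  k=3: a=1, p=3, q=16
  k=4: a=2, p=8, q=43
  k=5: a=5, p=43, q=231
  k=6: a=3, p=137, q=736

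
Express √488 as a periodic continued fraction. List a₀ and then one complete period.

[22; 11, 44]

a₀ = ⌊√488⌋ = 22.
With m₀=0, d₀=1 and mₖ₊₁ = dₖaₖ − mₖ, dₖ₊₁ = (n − mₖ₊₁²)/dₖ, aₖ₊₁ = ⌊(a₀+mₖ₊₁)/dₖ₊₁⌋:
  k=1: m=22, d=4, a=11
  k=2: m=22, d=1, a=44
d=1 and a=2a₀=44 at k=2, so the next step gives (m, d) = (22, 4) again — its k=1 value — and the period has length 2.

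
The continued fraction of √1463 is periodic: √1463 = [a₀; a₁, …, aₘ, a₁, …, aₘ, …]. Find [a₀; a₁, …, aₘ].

a₀ = ⌊√1463⌋ = 38.
With m₀=0, d₀=1 and mₖ₊₁ = dₖaₖ − mₖ, dₖ₊₁ = (n − mₖ₊₁²)/dₖ, aₖ₊₁ = ⌊(a₀+mₖ₊₁)/dₖ₊₁⌋:
  k=1: m=38, d=19, a=4
  k=2: m=38, d=1, a=76
d=1 and a=2a₀=76 at k=2, so the next step gives (m, d) = (38, 19) again — its k=1 value — and the period has length 2.

[38; 4, 76]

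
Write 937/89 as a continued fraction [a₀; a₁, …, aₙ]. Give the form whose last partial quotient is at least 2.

937 = 10×89 + 47
89 = 1×47 + 42
47 = 1×42 + 5
42 = 8×5 + 2
5 = 2×2 + 1
2 = 2×1 + 0  (stop)
So 937/89 = [10; 1, 1, 8, 2, 2].

[10; 1, 1, 8, 2, 2]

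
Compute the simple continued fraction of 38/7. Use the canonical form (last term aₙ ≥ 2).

[5; 2, 3]

38 = 5×7 + 3
7 = 2×3 + 1
3 = 3×1 + 0  (stop)
So 38/7 = [5; 2, 3].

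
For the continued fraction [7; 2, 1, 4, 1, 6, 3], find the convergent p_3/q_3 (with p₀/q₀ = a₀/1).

103/14

Using pₖ = aₖpₖ₋₁ + pₖ₋₂, qₖ = aₖqₖ₋₁ + qₖ₋₂ (with p₋₁=1, p₋₂=0, q₋₁=0, q₋₂=1):
  k=0: a=7, p=7, q=1
  k=1: a=2, p=15, q=2
  k=2: a=1, p=22, q=3
  k=3: a=4, p=103, q=14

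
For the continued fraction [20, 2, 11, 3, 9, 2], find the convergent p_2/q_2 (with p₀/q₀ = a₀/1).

471/23

Using pₖ = aₖpₖ₋₁ + pₖ₋₂, qₖ = aₖqₖ₋₁ + qₖ₋₂ (with p₋₁=1, p₋₂=0, q₋₁=0, q₋₂=1):
  k=0: a=20, p=20, q=1
  k=1: a=2, p=41, q=2
  k=2: a=11, p=471, q=23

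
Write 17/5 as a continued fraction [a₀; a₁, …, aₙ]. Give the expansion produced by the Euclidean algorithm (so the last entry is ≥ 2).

17 = 3×5 + 2
5 = 2×2 + 1
2 = 2×1 + 0  (stop)
So 17/5 = [3; 2, 2].

[3; 2, 2]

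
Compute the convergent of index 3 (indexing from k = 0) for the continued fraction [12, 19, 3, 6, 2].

Using pₖ = aₖpₖ₋₁ + pₖ₋₂, qₖ = aₖqₖ₋₁ + qₖ₋₂ (with p₋₁=1, p₋₂=0, q₋₁=0, q₋₂=1):
  k=0: a=12, p=12, q=1
  k=1: a=19, p=229, q=19
  k=2: a=3, p=699, q=58
  k=3: a=6, p=4423, q=367

4423/367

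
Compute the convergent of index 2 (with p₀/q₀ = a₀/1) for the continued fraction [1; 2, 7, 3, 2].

Using pₖ = aₖpₖ₋₁ + pₖ₋₂, qₖ = aₖqₖ₋₁ + qₖ₋₂ (with p₋₁=1, p₋₂=0, q₋₁=0, q₋₂=1):
  k=0: a=1, p=1, q=1
  k=1: a=2, p=3, q=2
  k=2: a=7, p=22, q=15

22/15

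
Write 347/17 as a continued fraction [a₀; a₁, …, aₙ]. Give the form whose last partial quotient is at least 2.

347 = 20*17 + 7
17 = 2*7 + 3
7 = 2*3 + 1
3 = 3*1 + 0  (stop)
So 347/17 = [20; 2, 2, 3].

[20; 2, 2, 3]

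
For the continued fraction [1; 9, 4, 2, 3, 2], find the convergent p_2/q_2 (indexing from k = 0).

Using pₖ = aₖpₖ₋₁ + pₖ₋₂, qₖ = aₖqₖ₋₁ + qₖ₋₂ (with p₋₁=1, p₋₂=0, q₋₁=0, q₋₂=1):
  k=0: a=1, p=1, q=1
  k=1: a=9, p=10, q=9
  k=2: a=4, p=41, q=37

41/37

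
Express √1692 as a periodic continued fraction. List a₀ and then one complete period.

[41; 7, 2, 7, 82]

a₀ = ⌊√1692⌋ = 41.
With m₀=0, d₀=1 and mₖ₊₁ = dₖaₖ − mₖ, dₖ₊₁ = (n − mₖ₊₁²)/dₖ, aₖ₊₁ = ⌊(a₀+mₖ₊₁)/dₖ₊₁⌋:
  k=1: m=41, d=11, a=7
  k=2: m=36, d=36, a=2
  k=3: m=36, d=11, a=7
  k=4: m=41, d=1, a=82
d=1 and a=2a₀=82 at k=4, so the next step gives (m, d) = (41, 11) again — its k=1 value — and the period has length 4.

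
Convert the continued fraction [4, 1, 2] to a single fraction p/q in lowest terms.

Fold from the inside: start with 2/1.
  1 + 1/2 = 3/2
  4 + 2/3 = 14/3

14/3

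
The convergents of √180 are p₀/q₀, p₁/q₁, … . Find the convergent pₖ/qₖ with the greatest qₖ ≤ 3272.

√180 = [13; 2, 2, 2, 26, …] (period length 4).
Convergents:
  p_0/q_0 = 13/1
  p_1/q_1 = 27/2
  p_2/q_2 = 67/5
  p_3/q_3 = 161/12
  p_4/q_4 = 4253/317
  p_5/q_5 = 8667/646
  p_6/q_6 = 21587/1609
  p_7/q_7 = 51841/3864
q_6 = 1609 ≤ 3272 < 3864 = q_7, so the answer is 21587/1609.

21587/1609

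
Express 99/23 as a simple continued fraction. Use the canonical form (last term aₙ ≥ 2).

99 = 4·23 + 7
23 = 3·7 + 2
7 = 3·2 + 1
2 = 2·1 + 0  (stop)
So 99/23 = [4; 3, 3, 2].

[4; 3, 3, 2]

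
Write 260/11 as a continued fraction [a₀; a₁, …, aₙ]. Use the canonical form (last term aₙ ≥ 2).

260 = 23×11 + 7
11 = 1×7 + 4
7 = 1×4 + 3
4 = 1×3 + 1
3 = 3×1 + 0  (stop)
So 260/11 = [23; 1, 1, 1, 3].

[23; 1, 1, 1, 3]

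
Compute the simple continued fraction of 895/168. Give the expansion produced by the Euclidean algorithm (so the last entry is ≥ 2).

[5; 3, 18, 3]

895 = 5*168 + 55
168 = 3*55 + 3
55 = 18*3 + 1
3 = 3*1 + 0  (stop)
So 895/168 = [5; 3, 18, 3].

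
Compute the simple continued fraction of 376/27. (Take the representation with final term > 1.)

376 = 13×27 + 25
27 = 1×25 + 2
25 = 12×2 + 1
2 = 2×1 + 0  (stop)
So 376/27 = [13; 1, 12, 2].

[13; 1, 12, 2]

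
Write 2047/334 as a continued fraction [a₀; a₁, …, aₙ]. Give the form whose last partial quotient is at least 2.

[6; 7, 1, 3, 3, 3]

2047 = 6×334 + 43
334 = 7×43 + 33
43 = 1×33 + 10
33 = 3×10 + 3
10 = 3×3 + 1
3 = 3×1 + 0  (stop)
So 2047/334 = [6; 7, 1, 3, 3, 3].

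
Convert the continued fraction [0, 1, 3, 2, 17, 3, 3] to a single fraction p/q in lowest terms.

Fold from the inside: start with 3/1.
  3 + 1/3 = 10/3
  17 + 3/10 = 173/10
  2 + 10/173 = 356/173
  3 + 173/356 = 1241/356
  1 + 356/1241 = 1597/1241
  0 + 1241/1597 = 1241/1597

1241/1597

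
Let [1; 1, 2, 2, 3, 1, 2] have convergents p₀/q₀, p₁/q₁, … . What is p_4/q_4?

41/24

Using pₖ = aₖpₖ₋₁ + pₖ₋₂, qₖ = aₖqₖ₋₁ + qₖ₋₂ (with p₋₁=1, p₋₂=0, q₋₁=0, q₋₂=1):
  k=0: a=1, p=1, q=1
  k=1: a=1, p=2, q=1
  k=2: a=2, p=5, q=3
  k=3: a=2, p=12, q=7
  k=4: a=3, p=41, q=24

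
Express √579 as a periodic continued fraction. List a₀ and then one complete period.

a₀ = ⌊√579⌋ = 24.
With m₀=0, d₀=1 and mₖ₊₁ = dₖaₖ − mₖ, dₖ₊₁ = (n − mₖ₊₁²)/dₖ, aₖ₊₁ = ⌊(a₀+mₖ₊₁)/dₖ₊₁⌋:
  k=1: m=24, d=3, a=16
  k=2: m=24, d=1, a=48
d=1 and a=2a₀=48 at k=2, so the next step gives (m, d) = (24, 3) again — its k=1 value — and the period has length 2.

[24; 16, 48]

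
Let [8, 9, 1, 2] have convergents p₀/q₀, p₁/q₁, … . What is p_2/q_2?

Using pₖ = aₖpₖ₋₁ + pₖ₋₂, qₖ = aₖqₖ₋₁ + qₖ₋₂ (with p₋₁=1, p₋₂=0, q₋₁=0, q₋₂=1):
  k=0: a=8, p=8, q=1
  k=1: a=9, p=73, q=9
  k=2: a=1, p=81, q=10

81/10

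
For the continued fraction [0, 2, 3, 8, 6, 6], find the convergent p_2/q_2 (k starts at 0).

Using pₖ = aₖpₖ₋₁ + pₖ₋₂, qₖ = aₖqₖ₋₁ + qₖ₋₂ (with p₋₁=1, p₋₂=0, q₋₁=0, q₋₂=1):
  k=0: a=0, p=0, q=1
  k=1: a=2, p=1, q=2
  k=2: a=3, p=3, q=7

3/7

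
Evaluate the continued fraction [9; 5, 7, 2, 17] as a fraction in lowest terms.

Fold from the inside: start with 17/1.
  2 + 1/17 = 35/17
  7 + 17/35 = 262/35
  5 + 35/262 = 1345/262
  9 + 262/1345 = 12367/1345

12367/1345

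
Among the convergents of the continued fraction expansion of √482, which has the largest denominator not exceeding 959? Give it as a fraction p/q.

20747/945

√482 = [21; 1, 20, 1, 42, …] (period length 4).
Convergents:
  p_0/q_0 = 21/1
  p_1/q_1 = 22/1
  p_2/q_2 = 461/21
  p_3/q_3 = 483/22
  p_4/q_4 = 20747/945
  p_5/q_5 = 21230/967
q_4 = 945 ≤ 959 < 967 = q_5, so the answer is 20747/945.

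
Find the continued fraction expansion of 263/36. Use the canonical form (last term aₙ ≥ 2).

263 = 7·36 + 11
36 = 3·11 + 3
11 = 3·3 + 2
3 = 1·2 + 1
2 = 2·1 + 0  (stop)
So 263/36 = [7; 3, 3, 1, 2].

[7; 3, 3, 1, 2]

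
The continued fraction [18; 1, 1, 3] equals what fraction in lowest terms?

130/7

Using pₖ = aₖpₖ₋₁ + pₖ₋₂ and qₖ = aₖqₖ₋₁ + qₖ₋₂:
  k=0: a=18, p=18, q=1
  k=1: a=1, p=19, q=1
  k=2: a=1, p=37, q=2
  k=3: a=3, p=130, q=7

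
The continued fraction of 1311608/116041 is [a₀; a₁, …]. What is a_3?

1311608 = 11·116041 + 35157   →  a_0 = 11
116041 = 3·35157 + 10570   →  a_1 = 3
35157 = 3·10570 + 3447   →  a_2 = 3
10570 = 3·3447 + 229   →  a_3 = 3

3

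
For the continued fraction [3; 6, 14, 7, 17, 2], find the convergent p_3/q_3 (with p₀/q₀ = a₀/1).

1902/601

Using pₖ = aₖpₖ₋₁ + pₖ₋₂, qₖ = aₖqₖ₋₁ + qₖ₋₂ (with p₋₁=1, p₋₂=0, q₋₁=0, q₋₂=1):
  k=0: a=3, p=3, q=1
  k=1: a=6, p=19, q=6
  k=2: a=14, p=269, q=85
  k=3: a=7, p=1902, q=601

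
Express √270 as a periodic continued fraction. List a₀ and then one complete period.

[16; 2, 3, 6, 3, 2, 32]

a₀ = ⌊√270⌋ = 16.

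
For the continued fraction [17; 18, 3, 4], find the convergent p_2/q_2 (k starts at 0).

Using pₖ = aₖpₖ₋₁ + pₖ₋₂, qₖ = aₖqₖ₋₁ + qₖ₋₂ (with p₋₁=1, p₋₂=0, q₋₁=0, q₋₂=1):
  k=0: a=17, p=17, q=1
  k=1: a=18, p=307, q=18
  k=2: a=3, p=938, q=55

938/55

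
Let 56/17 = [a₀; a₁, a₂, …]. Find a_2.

2

56 = 3·17 + 5   →  a_0 = 3
17 = 3·5 + 2   →  a_1 = 3
5 = 2·2 + 1   →  a_2 = 2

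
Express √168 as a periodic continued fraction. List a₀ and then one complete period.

[12; 1, 24]

a₀ = ⌊√168⌋ = 12.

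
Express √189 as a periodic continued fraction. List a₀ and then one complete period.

a₀ = ⌊√189⌋ = 13.
With m₀=0, d₀=1 and mₖ₊₁ = dₖaₖ − mₖ, dₖ₊₁ = (n − mₖ₊₁²)/dₖ, aₖ₊₁ = ⌊(a₀+mₖ₊₁)/dₖ₊₁⌋:
  k=1: m=13, d=20, a=1
  k=2: m=7, d=7, a=2
  k=3: m=7, d=20, a=1
  k=4: m=13, d=1, a=26
d=1 and a=2a₀=26 at k=4, so the next step gives (m, d) = (13, 20) again — its k=1 value — and the period has length 4.

[13; 1, 2, 1, 26]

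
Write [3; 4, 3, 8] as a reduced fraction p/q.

Fold from the inside: start with 8/1.
  3 + 1/8 = 25/8
  4 + 8/25 = 108/25
  3 + 25/108 = 349/108

349/108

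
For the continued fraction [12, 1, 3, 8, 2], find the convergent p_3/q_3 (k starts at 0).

421/33

Using pₖ = aₖpₖ₋₁ + pₖ₋₂, qₖ = aₖqₖ₋₁ + qₖ₋₂ (with p₋₁=1, p₋₂=0, q₋₁=0, q₋₂=1):
  k=0: a=12, p=12, q=1
  k=1: a=1, p=13, q=1
  k=2: a=3, p=51, q=4
  k=3: a=8, p=421, q=33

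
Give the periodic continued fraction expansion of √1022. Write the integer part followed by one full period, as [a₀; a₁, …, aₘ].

a₀ = ⌊√1022⌋ = 31.

[31; 1, 30, 1, 62]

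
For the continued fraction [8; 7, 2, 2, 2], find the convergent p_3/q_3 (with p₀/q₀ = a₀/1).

Using pₖ = aₖpₖ₋₁ + pₖ₋₂, qₖ = aₖqₖ₋₁ + qₖ₋₂ (with p₋₁=1, p₋₂=0, q₋₁=0, q₋₂=1):
  k=0: a=8, p=8, q=1
  k=1: a=7, p=57, q=7
  k=2: a=2, p=122, q=15
  k=3: a=2, p=301, q=37

301/37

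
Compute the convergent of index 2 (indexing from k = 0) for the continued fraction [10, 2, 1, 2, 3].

31/3

Using pₖ = aₖpₖ₋₁ + pₖ₋₂, qₖ = aₖqₖ₋₁ + qₖ₋₂ (with p₋₁=1, p₋₂=0, q₋₁=0, q₋₂=1):
  k=0: a=10, p=10, q=1
  k=1: a=2, p=21, q=2
  k=2: a=1, p=31, q=3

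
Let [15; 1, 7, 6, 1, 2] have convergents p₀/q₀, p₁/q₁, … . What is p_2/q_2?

Using pₖ = aₖpₖ₋₁ + pₖ₋₂, qₖ = aₖqₖ₋₁ + qₖ₋₂ (with p₋₁=1, p₋₂=0, q₋₁=0, q₋₂=1):
  k=0: a=15, p=15, q=1
  k=1: a=1, p=16, q=1
  k=2: a=7, p=127, q=8

127/8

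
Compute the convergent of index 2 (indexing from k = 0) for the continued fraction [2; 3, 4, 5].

Using pₖ = aₖpₖ₋₁ + pₖ₋₂, qₖ = aₖqₖ₋₁ + qₖ₋₂ (with p₋₁=1, p₋₂=0, q₋₁=0, q₋₂=1):
  k=0: a=2, p=2, q=1
  k=1: a=3, p=7, q=3
  k=2: a=4, p=30, q=13

30/13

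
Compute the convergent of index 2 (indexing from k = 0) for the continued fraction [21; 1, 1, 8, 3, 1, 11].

Using pₖ = aₖpₖ₋₁ + pₖ₋₂, qₖ = aₖqₖ₋₁ + qₖ₋₂ (with p₋₁=1, p₋₂=0, q₋₁=0, q₋₂=1):
  k=0: a=21, p=21, q=1
  k=1: a=1, p=22, q=1
  k=2: a=1, p=43, q=2

43/2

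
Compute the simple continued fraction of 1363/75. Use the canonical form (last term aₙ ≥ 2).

1363 = 18·75 + 13
75 = 5·13 + 10
13 = 1·10 + 3
10 = 3·3 + 1
3 = 3·1 + 0  (stop)
So 1363/75 = [18; 5, 1, 3, 3].

[18; 5, 1, 3, 3]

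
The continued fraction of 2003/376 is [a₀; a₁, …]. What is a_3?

2003 = 5·376 + 123   →  a_0 = 5
376 = 3·123 + 7   →  a_1 = 3
123 = 17·7 + 4   →  a_2 = 17
7 = 1·4 + 3   →  a_3 = 1

1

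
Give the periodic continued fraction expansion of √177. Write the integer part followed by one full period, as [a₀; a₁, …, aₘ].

[13; 3, 3, 2, 8, 2, 3, 3, 26]

a₀ = ⌊√177⌋ = 13.
With m₀=0, d₀=1 and mₖ₊₁ = dₖaₖ − mₖ, dₖ₊₁ = (n − mₖ₊₁²)/dₖ, aₖ₊₁ = ⌊(a₀+mₖ₊₁)/dₖ₊₁⌋:
  k=1: m=13, d=8, a=3
  k=2: m=11, d=7, a=3
  k=3: m=10, d=11, a=2
  k=4: m=12, d=3, a=8
  k=5: m=12, d=11, a=2
  k=6: m=10, d=7, a=3
  k=7: m=11, d=8, a=3
  k=8: m=13, d=1, a=26
d=1 and a=2a₀=26 at k=8, so the next step gives (m, d) = (13, 8) again — its k=1 value — and the period has length 8.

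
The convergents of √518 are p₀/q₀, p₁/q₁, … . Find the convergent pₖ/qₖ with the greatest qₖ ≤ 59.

569/25

√518 = [22; 1, 3, 6, 3, 1, 44, …] (period length 6).
Convergents:
  p_0/q_0 = 22/1
  p_1/q_1 = 23/1
  p_2/q_2 = 91/4
  p_3/q_3 = 569/25
  p_4/q_4 = 1798/79
q_3 = 25 ≤ 59 < 79 = q_4, so the answer is 569/25.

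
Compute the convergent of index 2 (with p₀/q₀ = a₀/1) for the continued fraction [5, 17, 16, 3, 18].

Using pₖ = aₖpₖ₋₁ + pₖ₋₂, qₖ = aₖqₖ₋₁ + qₖ₋₂ (with p₋₁=1, p₋₂=0, q₋₁=0, q₋₂=1):
  k=0: a=5, p=5, q=1
  k=1: a=17, p=86, q=17
  k=2: a=16, p=1381, q=273

1381/273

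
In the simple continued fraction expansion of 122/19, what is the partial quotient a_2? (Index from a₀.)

2

122 = 6·19 + 8   →  a_0 = 6
19 = 2·8 + 3   →  a_1 = 2
8 = 2·3 + 2   →  a_2 = 2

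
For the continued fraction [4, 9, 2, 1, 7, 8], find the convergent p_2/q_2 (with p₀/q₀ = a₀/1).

Using pₖ = aₖpₖ₋₁ + pₖ₋₂, qₖ = aₖqₖ₋₁ + qₖ₋₂ (with p₋₁=1, p₋₂=0, q₋₁=0, q₋₂=1):
  k=0: a=4, p=4, q=1
  k=1: a=9, p=37, q=9
  k=2: a=2, p=78, q=19

78/19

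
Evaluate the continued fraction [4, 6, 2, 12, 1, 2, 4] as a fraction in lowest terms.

9235/2223

Using pₖ = aₖpₖ₋₁ + pₖ₋₂ and qₖ = aₖqₖ₋₁ + qₖ₋₂:
  k=0: a=4, p=4, q=1
  k=1: a=6, p=25, q=6
  k=2: a=2, p=54, q=13
  k=3: a=12, p=673, q=162
  k=4: a=1, p=727, q=175
  k=5: a=2, p=2127, q=512
  k=6: a=4, p=9235, q=2223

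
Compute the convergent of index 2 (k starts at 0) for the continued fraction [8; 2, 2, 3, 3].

42/5

Using pₖ = aₖpₖ₋₁ + pₖ₋₂, qₖ = aₖqₖ₋₁ + qₖ₋₂ (with p₋₁=1, p₋₂=0, q₋₁=0, q₋₂=1):
  k=0: a=8, p=8, q=1
  k=1: a=2, p=17, q=2
  k=2: a=2, p=42, q=5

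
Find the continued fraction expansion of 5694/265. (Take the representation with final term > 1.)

[21; 2, 18, 2, 3]

5694 = 21·265 + 129
265 = 2·129 + 7
129 = 18·7 + 3
7 = 2·3 + 1
3 = 3·1 + 0  (stop)
So 5694/265 = [21; 2, 18, 2, 3].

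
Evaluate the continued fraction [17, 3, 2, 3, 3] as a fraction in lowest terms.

Using pₖ = aₖpₖ₋₁ + pₖ₋₂ and qₖ = aₖqₖ₋₁ + qₖ₋₂:
  k=0: a=17, p=17, q=1
  k=1: a=3, p=52, q=3
  k=2: a=2, p=121, q=7
  k=3: a=3, p=415, q=24
  k=4: a=3, p=1366, q=79

1366/79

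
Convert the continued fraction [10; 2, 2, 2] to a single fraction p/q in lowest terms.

125/12

Fold from the inside: start with 2/1.
  2 + 1/2 = 5/2
  2 + 2/5 = 12/5
  10 + 5/12 = 125/12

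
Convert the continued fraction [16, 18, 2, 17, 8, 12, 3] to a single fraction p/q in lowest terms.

3127691/194822

Using pₖ = aₖpₖ₋₁ + pₖ₋₂ and qₖ = aₖqₖ₋₁ + qₖ₋₂:
  k=0: a=16, p=16, q=1
  k=1: a=18, p=289, q=18
  k=2: a=2, p=594, q=37
  k=3: a=17, p=10387, q=647
  k=4: a=8, p=83690, q=5213
  k=5: a=12, p=1014667, q=63203
  k=6: a=3, p=3127691, q=194822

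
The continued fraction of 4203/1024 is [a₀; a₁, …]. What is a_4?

4203 = 4·1024 + 107   →  a_0 = 4
1024 = 9·107 + 61   →  a_1 = 9
107 = 1·61 + 46   →  a_2 = 1
61 = 1·46 + 15   →  a_3 = 1
46 = 3·15 + 1   →  a_4 = 3

3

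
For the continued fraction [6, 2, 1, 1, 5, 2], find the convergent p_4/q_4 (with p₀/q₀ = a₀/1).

Using pₖ = aₖpₖ₋₁ + pₖ₋₂, qₖ = aₖqₖ₋₁ + qₖ₋₂ (with p₋₁=1, p₋₂=0, q₋₁=0, q₋₂=1):
  k=0: a=6, p=6, q=1
  k=1: a=2, p=13, q=2
  k=2: a=1, p=19, q=3
  k=3: a=1, p=32, q=5
  k=4: a=5, p=179, q=28

179/28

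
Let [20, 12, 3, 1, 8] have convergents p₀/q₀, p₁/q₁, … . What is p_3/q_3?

984/49

Using pₖ = aₖpₖ₋₁ + pₖ₋₂, qₖ = aₖqₖ₋₁ + qₖ₋₂ (with p₋₁=1, p₋₂=0, q₋₁=0, q₋₂=1):
  k=0: a=20, p=20, q=1
  k=1: a=12, p=241, q=12
  k=2: a=3, p=743, q=37
  k=3: a=1, p=984, q=49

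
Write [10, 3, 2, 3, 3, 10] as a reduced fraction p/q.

8377/814

Fold from the inside: start with 10/1.
  3 + 1/10 = 31/10
  3 + 10/31 = 103/31
  2 + 31/103 = 237/103
  3 + 103/237 = 814/237
  10 + 237/814 = 8377/814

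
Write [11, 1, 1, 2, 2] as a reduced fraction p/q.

139/12

Using pₖ = aₖpₖ₋₁ + pₖ₋₂ and qₖ = aₖqₖ₋₁ + qₖ₋₂:
  k=0: a=11, p=11, q=1
  k=1: a=1, p=12, q=1
  k=2: a=1, p=23, q=2
  k=3: a=2, p=58, q=5
  k=4: a=2, p=139, q=12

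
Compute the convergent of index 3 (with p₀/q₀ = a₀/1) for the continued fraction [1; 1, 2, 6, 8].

32/19

Using pₖ = aₖpₖ₋₁ + pₖ₋₂, qₖ = aₖqₖ₋₁ + qₖ₋₂ (with p₋₁=1, p₋₂=0, q₋₁=0, q₋₂=1):
  k=0: a=1, p=1, q=1
  k=1: a=1, p=2, q=1
  k=2: a=2, p=5, q=3
  k=3: a=6, p=32, q=19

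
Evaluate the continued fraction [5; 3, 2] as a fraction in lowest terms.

37/7

Fold from the inside: start with 2/1.
  3 + 1/2 = 7/2
  5 + 2/7 = 37/7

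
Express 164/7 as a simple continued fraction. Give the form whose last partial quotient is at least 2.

[23; 2, 3]

164 = 23*7 + 3
7 = 2*3 + 1
3 = 3*1 + 0  (stop)
So 164/7 = [23; 2, 3].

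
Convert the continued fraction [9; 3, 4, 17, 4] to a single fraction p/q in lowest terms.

8461/909

Fold from the inside: start with 4/1.
  17 + 1/4 = 69/4
  4 + 4/69 = 280/69
  3 + 69/280 = 909/280
  9 + 280/909 = 8461/909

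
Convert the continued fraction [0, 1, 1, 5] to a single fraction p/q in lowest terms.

Fold from the inside: start with 5/1.
  1 + 1/5 = 6/5
  1 + 5/6 = 11/6
  0 + 6/11 = 6/11

6/11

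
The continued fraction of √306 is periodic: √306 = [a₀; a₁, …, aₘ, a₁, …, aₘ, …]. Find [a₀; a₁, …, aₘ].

a₀ = ⌊√306⌋ = 17.

[17; 2, 34]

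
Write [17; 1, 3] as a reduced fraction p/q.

Using pₖ = aₖpₖ₋₁ + pₖ₋₂ and qₖ = aₖqₖ₋₁ + qₖ₋₂:
  k=0: a=17, p=17, q=1
  k=1: a=1, p=18, q=1
  k=2: a=3, p=71, q=4

71/4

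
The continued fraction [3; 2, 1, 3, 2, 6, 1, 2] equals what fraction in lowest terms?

1791/533

Using pₖ = aₖpₖ₋₁ + pₖ₋₂ and qₖ = aₖqₖ₋₁ + qₖ₋₂:
  k=0: a=3, p=3, q=1
  k=1: a=2, p=7, q=2
  k=2: a=1, p=10, q=3
  k=3: a=3, p=37, q=11
  k=4: a=2, p=84, q=25
  k=5: a=6, p=541, q=161
  k=6: a=1, p=625, q=186
  k=7: a=2, p=1791, q=533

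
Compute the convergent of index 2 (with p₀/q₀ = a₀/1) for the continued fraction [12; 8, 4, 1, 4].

Using pₖ = aₖpₖ₋₁ + pₖ₋₂, qₖ = aₖqₖ₋₁ + qₖ₋₂ (with p₋₁=1, p₋₂=0, q₋₁=0, q₋₂=1):
  k=0: a=12, p=12, q=1
  k=1: a=8, p=97, q=8
  k=2: a=4, p=400, q=33

400/33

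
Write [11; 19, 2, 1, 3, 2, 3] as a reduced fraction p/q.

Using pₖ = aₖpₖ₋₁ + pₖ₋₂ and qₖ = aₖqₖ₋₁ + qₖ₋₂:
  k=0: a=11, p=11, q=1
  k=1: a=19, p=210, q=19
  k=2: a=2, p=431, q=39
  k=3: a=1, p=641, q=58
  k=4: a=3, p=2354, q=213
  k=5: a=2, p=5349, q=484
  k=6: a=3, p=18401, q=1665

18401/1665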